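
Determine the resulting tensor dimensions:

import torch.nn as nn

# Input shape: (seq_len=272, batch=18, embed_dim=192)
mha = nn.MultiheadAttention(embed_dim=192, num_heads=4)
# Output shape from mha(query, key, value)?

Input shape: (272, 18, 192)
Output shape: (272, 18, 192)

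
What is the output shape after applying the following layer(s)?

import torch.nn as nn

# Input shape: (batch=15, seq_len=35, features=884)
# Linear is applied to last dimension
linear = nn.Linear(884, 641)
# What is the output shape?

Input shape: (15, 35, 884)
Output shape: (15, 35, 641)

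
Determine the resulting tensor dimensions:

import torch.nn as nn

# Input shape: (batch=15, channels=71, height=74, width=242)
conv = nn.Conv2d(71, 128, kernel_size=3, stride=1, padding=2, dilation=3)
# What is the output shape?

Input shape: (15, 71, 74, 242)
Output shape: (15, 128, 72, 240)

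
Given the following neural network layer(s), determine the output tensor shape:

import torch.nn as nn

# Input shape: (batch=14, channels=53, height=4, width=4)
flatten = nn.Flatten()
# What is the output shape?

Input shape: (14, 53, 4, 4)
Output shape: (14, 848)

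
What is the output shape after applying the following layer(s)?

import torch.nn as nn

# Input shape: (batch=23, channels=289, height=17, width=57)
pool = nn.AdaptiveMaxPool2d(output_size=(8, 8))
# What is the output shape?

Input shape: (23, 289, 17, 57)
Output shape: (23, 289, 8, 8)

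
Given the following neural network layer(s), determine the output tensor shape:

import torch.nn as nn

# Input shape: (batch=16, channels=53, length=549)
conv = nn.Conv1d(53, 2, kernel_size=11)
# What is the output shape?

Input shape: (16, 53, 549)
Output shape: (16, 2, 539)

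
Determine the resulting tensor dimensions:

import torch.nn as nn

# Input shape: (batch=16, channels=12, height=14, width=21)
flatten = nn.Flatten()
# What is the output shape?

Input shape: (16, 12, 14, 21)
Output shape: (16, 3528)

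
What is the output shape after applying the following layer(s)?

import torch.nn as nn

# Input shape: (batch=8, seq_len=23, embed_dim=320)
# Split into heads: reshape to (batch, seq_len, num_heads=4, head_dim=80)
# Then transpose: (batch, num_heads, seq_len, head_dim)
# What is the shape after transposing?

Input shape: (8, 23, 320)
  -> after reshape: (8, 23, 4, 80)
Output shape: (8, 4, 23, 80)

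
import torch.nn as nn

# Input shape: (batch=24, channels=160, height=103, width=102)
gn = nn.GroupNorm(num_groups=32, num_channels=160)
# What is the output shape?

Input shape: (24, 160, 103, 102)
Output shape: (24, 160, 103, 102)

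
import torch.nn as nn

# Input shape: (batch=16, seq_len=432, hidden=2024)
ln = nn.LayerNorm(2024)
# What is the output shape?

Input shape: (16, 432, 2024)
Output shape: (16, 432, 2024)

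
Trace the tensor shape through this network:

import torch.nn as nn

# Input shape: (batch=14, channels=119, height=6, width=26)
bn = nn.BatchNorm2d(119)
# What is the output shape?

Input shape: (14, 119, 6, 26)
Output shape: (14, 119, 6, 26)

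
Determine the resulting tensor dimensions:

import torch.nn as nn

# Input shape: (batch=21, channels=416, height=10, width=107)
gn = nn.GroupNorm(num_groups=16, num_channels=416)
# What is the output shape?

Input shape: (21, 416, 10, 107)
Output shape: (21, 416, 10, 107)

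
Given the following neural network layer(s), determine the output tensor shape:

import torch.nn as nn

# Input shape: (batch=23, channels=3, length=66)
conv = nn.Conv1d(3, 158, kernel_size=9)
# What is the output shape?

Input shape: (23, 3, 66)
Output shape: (23, 158, 58)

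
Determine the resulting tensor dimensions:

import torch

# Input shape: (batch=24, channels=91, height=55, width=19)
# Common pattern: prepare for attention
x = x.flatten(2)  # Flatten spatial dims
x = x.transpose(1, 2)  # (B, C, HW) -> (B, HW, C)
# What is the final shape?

Input shape: (24, 91, 55, 19)
  -> after flatten(2): (24, 91, 1045)
Output shape: (24, 1045, 91)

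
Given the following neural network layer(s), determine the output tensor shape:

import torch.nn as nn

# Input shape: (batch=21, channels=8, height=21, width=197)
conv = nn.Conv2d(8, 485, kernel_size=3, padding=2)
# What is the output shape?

Input shape: (21, 8, 21, 197)
Output shape: (21, 485, 23, 199)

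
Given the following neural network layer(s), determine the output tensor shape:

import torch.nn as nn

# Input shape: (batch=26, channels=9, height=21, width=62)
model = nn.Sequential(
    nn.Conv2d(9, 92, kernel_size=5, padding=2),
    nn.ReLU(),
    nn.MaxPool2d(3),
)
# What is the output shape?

Input shape: (26, 9, 21, 62)
  -> after Conv2d: (26, 92, 21, 62)
  -> after ReLU: (26, 92, 21, 62)
Output shape: (26, 92, 7, 20)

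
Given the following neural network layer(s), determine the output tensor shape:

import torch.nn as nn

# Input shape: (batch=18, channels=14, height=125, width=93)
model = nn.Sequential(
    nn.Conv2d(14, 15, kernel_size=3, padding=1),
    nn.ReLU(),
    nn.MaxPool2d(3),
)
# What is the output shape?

Input shape: (18, 14, 125, 93)
  -> after Conv2d: (18, 15, 125, 93)
  -> after ReLU: (18, 15, 125, 93)
Output shape: (18, 15, 41, 31)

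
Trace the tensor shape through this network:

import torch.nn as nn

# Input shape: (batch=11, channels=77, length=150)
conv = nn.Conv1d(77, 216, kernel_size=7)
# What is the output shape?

Input shape: (11, 77, 150)
Output shape: (11, 216, 144)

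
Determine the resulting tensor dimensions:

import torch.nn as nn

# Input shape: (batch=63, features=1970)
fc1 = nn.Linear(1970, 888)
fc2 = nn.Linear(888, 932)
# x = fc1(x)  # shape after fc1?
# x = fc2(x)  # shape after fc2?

Input shape: (63, 1970)
  -> after fc1: (63, 888)
Output shape: (63, 932)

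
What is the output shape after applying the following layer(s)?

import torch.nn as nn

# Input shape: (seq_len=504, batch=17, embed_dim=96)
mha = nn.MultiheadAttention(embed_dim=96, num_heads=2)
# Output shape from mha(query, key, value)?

Input shape: (504, 17, 96)
Output shape: (504, 17, 96)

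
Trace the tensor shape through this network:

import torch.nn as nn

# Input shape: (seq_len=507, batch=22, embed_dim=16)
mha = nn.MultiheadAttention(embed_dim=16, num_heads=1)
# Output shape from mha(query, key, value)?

Input shape: (507, 22, 16)
Output shape: (507, 22, 16)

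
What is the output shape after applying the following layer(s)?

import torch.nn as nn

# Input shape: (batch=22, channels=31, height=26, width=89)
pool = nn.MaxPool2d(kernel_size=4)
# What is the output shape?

Input shape: (22, 31, 26, 89)
Output shape: (22, 31, 6, 22)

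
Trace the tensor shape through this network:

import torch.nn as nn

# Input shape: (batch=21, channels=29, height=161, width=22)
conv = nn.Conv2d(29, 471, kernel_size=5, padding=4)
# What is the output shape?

Input shape: (21, 29, 161, 22)
Output shape: (21, 471, 165, 26)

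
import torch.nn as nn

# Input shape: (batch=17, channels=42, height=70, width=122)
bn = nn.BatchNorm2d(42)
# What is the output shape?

Input shape: (17, 42, 70, 122)
Output shape: (17, 42, 70, 122)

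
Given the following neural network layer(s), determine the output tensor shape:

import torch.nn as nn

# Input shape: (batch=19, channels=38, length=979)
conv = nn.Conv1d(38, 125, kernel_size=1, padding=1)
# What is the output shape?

Input shape: (19, 38, 979)
Output shape: (19, 125, 981)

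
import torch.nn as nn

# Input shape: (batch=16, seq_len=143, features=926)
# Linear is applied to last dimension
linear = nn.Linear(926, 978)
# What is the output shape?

Input shape: (16, 143, 926)
Output shape: (16, 143, 978)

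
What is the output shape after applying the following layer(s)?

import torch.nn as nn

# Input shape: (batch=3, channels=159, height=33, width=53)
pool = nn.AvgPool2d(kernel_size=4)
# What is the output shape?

Input shape: (3, 159, 33, 53)
Output shape: (3, 159, 8, 13)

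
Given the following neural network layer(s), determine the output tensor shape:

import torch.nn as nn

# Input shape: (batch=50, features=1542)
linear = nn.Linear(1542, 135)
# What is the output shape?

Input shape: (50, 1542)
Output shape: (50, 135)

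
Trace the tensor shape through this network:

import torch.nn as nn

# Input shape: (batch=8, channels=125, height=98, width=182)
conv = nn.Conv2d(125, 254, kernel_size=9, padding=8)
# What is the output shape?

Input shape: (8, 125, 98, 182)
Output shape: (8, 254, 106, 190)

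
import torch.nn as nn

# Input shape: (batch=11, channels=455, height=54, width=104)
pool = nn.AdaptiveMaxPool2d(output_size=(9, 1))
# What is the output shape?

Input shape: (11, 455, 54, 104)
Output shape: (11, 455, 9, 1)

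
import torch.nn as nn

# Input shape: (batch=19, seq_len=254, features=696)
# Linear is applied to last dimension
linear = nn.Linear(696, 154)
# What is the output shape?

Input shape: (19, 254, 696)
Output shape: (19, 254, 154)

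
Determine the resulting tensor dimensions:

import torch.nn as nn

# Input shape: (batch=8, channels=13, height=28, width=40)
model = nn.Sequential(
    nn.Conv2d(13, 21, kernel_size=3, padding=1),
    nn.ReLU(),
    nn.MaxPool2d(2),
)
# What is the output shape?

Input shape: (8, 13, 28, 40)
  -> after Conv2d: (8, 21, 28, 40)
  -> after ReLU: (8, 21, 28, 40)
Output shape: (8, 21, 14, 20)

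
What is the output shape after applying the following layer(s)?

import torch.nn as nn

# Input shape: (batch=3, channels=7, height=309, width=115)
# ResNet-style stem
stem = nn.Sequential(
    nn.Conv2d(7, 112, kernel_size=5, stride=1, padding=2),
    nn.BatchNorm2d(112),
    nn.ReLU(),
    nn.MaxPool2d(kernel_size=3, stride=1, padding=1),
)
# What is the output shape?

Input shape: (3, 7, 309, 115)
  -> after Conv2d 5x5 stride=1: (3, 112, 309, 115)
Output shape: (3, 112, 309, 115)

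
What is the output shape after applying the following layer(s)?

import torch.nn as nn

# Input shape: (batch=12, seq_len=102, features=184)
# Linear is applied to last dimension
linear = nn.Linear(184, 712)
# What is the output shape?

Input shape: (12, 102, 184)
Output shape: (12, 102, 712)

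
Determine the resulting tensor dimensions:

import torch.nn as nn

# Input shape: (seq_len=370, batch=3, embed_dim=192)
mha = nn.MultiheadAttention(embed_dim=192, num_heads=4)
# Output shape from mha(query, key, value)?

Input shape: (370, 3, 192)
Output shape: (370, 3, 192)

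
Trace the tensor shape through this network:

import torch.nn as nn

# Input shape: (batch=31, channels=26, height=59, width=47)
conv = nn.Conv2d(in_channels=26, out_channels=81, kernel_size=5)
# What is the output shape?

Input shape: (31, 26, 59, 47)
Output shape: (31, 81, 55, 43)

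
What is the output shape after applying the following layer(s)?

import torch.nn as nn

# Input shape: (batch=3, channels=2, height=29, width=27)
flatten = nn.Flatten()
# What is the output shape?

Input shape: (3, 2, 29, 27)
Output shape: (3, 1566)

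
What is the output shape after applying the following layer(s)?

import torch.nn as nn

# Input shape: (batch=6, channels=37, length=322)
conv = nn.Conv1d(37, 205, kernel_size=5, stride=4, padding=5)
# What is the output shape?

Input shape: (6, 37, 322)
Output shape: (6, 205, 82)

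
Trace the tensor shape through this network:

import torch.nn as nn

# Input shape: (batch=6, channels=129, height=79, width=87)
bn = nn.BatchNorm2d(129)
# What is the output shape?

Input shape: (6, 129, 79, 87)
Output shape: (6, 129, 79, 87)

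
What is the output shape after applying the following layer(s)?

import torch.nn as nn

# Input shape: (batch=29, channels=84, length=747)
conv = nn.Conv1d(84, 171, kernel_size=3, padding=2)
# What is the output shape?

Input shape: (29, 84, 747)
Output shape: (29, 171, 749)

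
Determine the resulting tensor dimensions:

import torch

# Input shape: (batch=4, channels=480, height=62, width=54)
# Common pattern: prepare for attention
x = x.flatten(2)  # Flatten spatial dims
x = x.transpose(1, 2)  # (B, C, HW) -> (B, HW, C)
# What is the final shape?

Input shape: (4, 480, 62, 54)
  -> after flatten(2): (4, 480, 3348)
Output shape: (4, 3348, 480)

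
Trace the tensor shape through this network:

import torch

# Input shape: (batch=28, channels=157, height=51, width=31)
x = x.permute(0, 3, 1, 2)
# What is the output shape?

Input shape: (28, 157, 51, 31)
Output shape: (28, 31, 157, 51)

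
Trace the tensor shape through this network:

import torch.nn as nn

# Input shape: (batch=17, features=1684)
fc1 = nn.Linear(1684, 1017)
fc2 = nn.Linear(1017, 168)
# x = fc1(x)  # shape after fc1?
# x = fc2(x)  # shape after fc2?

Input shape: (17, 1684)
  -> after fc1: (17, 1017)
Output shape: (17, 168)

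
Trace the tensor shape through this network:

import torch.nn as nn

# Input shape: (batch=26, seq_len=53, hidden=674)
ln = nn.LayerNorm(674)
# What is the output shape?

Input shape: (26, 53, 674)
Output shape: (26, 53, 674)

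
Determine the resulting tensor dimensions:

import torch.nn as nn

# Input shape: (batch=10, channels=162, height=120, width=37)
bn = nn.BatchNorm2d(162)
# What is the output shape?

Input shape: (10, 162, 120, 37)
Output shape: (10, 162, 120, 37)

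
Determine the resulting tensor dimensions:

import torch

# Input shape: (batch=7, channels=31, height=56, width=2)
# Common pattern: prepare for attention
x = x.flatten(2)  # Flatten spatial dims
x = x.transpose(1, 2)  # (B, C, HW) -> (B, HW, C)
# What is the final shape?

Input shape: (7, 31, 56, 2)
  -> after flatten(2): (7, 31, 112)
Output shape: (7, 112, 31)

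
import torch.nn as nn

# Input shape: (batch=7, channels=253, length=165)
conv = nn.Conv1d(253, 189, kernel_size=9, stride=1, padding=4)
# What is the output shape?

Input shape: (7, 253, 165)
Output shape: (7, 189, 165)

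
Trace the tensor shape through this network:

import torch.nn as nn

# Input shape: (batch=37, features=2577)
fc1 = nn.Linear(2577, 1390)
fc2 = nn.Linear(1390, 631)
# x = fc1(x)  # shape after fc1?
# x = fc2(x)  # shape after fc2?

Input shape: (37, 2577)
  -> after fc1: (37, 1390)
Output shape: (37, 631)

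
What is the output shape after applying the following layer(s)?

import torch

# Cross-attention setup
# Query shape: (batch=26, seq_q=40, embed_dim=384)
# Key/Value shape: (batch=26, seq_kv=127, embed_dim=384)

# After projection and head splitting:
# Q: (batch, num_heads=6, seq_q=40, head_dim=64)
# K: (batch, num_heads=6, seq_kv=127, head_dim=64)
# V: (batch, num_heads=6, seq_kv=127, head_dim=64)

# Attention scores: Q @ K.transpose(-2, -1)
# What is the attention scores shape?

Input shape: (26, 40, 384)
Output shape: (26, 6, 40, 127)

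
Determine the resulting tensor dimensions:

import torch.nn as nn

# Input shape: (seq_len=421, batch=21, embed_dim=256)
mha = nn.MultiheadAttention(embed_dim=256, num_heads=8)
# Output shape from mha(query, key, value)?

Input shape: (421, 21, 256)
Output shape: (421, 21, 256)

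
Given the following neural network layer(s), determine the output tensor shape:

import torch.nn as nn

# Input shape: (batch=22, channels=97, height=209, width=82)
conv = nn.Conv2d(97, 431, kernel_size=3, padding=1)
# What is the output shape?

Input shape: (22, 97, 209, 82)
Output shape: (22, 431, 209, 82)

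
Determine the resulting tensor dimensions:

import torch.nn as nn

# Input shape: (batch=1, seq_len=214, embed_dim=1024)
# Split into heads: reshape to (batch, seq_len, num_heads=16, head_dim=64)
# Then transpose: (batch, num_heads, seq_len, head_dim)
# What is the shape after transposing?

Input shape: (1, 214, 1024)
  -> after reshape: (1, 214, 16, 64)
Output shape: (1, 16, 214, 64)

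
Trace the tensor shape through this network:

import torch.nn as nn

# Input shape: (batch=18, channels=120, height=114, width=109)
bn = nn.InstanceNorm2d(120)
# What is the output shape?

Input shape: (18, 120, 114, 109)
Output shape: (18, 120, 114, 109)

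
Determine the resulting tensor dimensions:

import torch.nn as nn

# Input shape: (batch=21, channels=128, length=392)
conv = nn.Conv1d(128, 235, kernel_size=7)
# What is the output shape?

Input shape: (21, 128, 392)
Output shape: (21, 235, 386)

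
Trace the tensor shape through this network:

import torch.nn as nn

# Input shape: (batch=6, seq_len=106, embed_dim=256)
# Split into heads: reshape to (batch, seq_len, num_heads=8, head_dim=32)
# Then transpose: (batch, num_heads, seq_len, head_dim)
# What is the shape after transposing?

Input shape: (6, 106, 256)
  -> after reshape: (6, 106, 8, 32)
Output shape: (6, 8, 106, 32)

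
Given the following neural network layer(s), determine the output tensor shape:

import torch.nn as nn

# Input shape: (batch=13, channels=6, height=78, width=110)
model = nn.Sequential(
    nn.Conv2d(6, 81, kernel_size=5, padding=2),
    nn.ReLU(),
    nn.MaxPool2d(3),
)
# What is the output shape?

Input shape: (13, 6, 78, 110)
  -> after Conv2d: (13, 81, 78, 110)
  -> after ReLU: (13, 81, 78, 110)
Output shape: (13, 81, 26, 36)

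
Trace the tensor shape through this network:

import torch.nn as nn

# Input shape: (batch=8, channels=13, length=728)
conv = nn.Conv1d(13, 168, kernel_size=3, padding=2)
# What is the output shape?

Input shape: (8, 13, 728)
Output shape: (8, 168, 730)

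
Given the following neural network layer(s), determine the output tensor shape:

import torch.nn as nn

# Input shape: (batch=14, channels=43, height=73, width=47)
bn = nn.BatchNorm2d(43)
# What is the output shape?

Input shape: (14, 43, 73, 47)
Output shape: (14, 43, 73, 47)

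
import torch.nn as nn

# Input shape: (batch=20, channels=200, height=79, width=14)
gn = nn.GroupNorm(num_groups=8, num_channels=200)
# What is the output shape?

Input shape: (20, 200, 79, 14)
Output shape: (20, 200, 79, 14)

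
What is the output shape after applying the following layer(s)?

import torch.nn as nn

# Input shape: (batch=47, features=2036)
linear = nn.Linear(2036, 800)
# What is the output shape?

Input shape: (47, 2036)
Output shape: (47, 800)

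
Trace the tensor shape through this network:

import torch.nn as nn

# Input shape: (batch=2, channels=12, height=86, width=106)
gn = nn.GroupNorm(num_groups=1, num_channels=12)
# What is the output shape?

Input shape: (2, 12, 86, 106)
Output shape: (2, 12, 86, 106)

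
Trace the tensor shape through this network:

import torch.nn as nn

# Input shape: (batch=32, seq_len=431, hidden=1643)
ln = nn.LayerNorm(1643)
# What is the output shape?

Input shape: (32, 431, 1643)
Output shape: (32, 431, 1643)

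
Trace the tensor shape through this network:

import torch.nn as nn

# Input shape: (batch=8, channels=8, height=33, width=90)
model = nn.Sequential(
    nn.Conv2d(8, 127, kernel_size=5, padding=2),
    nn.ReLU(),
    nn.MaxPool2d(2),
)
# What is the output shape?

Input shape: (8, 8, 33, 90)
  -> after Conv2d: (8, 127, 33, 90)
  -> after ReLU: (8, 127, 33, 90)
Output shape: (8, 127, 16, 45)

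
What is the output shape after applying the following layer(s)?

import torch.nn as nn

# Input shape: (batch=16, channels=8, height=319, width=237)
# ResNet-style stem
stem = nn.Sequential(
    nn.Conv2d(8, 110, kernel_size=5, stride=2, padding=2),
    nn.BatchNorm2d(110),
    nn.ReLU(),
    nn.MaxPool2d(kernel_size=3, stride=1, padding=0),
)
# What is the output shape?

Input shape: (16, 8, 319, 237)
  -> after Conv2d 5x5 stride=2: (16, 110, 160, 119)
Output shape: (16, 110, 158, 117)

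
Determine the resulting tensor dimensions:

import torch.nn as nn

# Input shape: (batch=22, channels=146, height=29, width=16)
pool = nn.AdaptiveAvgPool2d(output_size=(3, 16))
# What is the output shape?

Input shape: (22, 146, 29, 16)
Output shape: (22, 146, 3, 16)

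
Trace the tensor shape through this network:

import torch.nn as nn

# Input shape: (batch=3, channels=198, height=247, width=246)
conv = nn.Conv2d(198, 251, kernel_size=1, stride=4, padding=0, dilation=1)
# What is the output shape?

Input shape: (3, 198, 247, 246)
Output shape: (3, 251, 62, 62)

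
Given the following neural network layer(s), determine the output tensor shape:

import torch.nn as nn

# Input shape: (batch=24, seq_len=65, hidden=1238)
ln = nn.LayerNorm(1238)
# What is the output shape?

Input shape: (24, 65, 1238)
Output shape: (24, 65, 1238)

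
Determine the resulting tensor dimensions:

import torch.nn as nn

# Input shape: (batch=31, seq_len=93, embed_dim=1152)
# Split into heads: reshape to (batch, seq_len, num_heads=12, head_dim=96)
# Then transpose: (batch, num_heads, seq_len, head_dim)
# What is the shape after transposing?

Input shape: (31, 93, 1152)
  -> after reshape: (31, 93, 12, 96)
Output shape: (31, 12, 93, 96)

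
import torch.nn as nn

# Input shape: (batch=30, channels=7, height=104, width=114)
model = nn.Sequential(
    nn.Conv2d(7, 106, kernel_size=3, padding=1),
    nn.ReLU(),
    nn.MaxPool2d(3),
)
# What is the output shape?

Input shape: (30, 7, 104, 114)
  -> after Conv2d: (30, 106, 104, 114)
  -> after ReLU: (30, 106, 104, 114)
Output shape: (30, 106, 34, 38)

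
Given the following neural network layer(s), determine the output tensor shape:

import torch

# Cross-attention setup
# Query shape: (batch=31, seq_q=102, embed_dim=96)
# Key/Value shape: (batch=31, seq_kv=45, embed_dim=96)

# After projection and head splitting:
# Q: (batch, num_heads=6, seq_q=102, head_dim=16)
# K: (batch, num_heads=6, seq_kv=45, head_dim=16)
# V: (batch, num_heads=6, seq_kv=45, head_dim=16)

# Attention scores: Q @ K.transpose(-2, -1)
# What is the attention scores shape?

Input shape: (31, 102, 96)
Output shape: (31, 6, 102, 45)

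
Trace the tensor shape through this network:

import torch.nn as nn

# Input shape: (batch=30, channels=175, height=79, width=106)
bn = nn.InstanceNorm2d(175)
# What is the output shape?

Input shape: (30, 175, 79, 106)
Output shape: (30, 175, 79, 106)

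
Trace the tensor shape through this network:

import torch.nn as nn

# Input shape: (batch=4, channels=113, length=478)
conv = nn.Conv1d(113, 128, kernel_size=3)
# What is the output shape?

Input shape: (4, 113, 478)
Output shape: (4, 128, 476)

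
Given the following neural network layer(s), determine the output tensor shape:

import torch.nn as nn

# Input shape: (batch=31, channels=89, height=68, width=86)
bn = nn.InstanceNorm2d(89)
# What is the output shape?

Input shape: (31, 89, 68, 86)
Output shape: (31, 89, 68, 86)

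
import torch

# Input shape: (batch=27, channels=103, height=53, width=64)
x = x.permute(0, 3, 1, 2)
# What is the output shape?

Input shape: (27, 103, 53, 64)
Output shape: (27, 64, 103, 53)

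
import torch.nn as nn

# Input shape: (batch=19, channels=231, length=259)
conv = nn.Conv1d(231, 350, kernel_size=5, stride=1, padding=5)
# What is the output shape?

Input shape: (19, 231, 259)
Output shape: (19, 350, 265)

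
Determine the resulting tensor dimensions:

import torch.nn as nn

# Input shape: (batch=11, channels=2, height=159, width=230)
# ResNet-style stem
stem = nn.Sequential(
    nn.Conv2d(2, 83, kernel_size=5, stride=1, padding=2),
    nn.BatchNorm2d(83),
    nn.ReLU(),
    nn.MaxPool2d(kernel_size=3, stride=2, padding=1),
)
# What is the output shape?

Input shape: (11, 2, 159, 230)
  -> after Conv2d 5x5 stride=1: (11, 83, 159, 230)
Output shape: (11, 83, 80, 115)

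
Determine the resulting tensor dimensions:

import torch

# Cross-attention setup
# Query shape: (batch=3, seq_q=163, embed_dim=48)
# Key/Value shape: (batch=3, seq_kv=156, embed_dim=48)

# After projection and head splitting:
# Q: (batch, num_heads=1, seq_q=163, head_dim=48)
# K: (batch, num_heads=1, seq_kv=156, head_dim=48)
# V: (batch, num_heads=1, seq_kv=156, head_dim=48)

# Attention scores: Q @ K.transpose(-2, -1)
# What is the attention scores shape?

Input shape: (3, 163, 48)
Output shape: (3, 1, 163, 156)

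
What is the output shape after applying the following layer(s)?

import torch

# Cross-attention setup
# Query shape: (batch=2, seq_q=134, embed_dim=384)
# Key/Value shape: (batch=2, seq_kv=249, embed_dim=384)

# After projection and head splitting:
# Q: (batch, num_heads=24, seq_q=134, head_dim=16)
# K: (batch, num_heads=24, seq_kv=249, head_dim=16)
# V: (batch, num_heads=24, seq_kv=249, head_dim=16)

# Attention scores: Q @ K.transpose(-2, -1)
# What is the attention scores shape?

Input shape: (2, 134, 384)
Output shape: (2, 24, 134, 249)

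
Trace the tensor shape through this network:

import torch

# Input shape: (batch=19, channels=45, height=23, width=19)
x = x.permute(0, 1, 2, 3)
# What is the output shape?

Input shape: (19, 45, 23, 19)
Output shape: (19, 45, 23, 19)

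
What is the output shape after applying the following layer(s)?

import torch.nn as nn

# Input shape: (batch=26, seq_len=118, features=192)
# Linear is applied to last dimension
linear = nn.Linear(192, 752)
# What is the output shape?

Input shape: (26, 118, 192)
Output shape: (26, 118, 752)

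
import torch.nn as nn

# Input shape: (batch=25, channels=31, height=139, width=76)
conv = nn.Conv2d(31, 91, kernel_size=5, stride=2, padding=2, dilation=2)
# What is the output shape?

Input shape: (25, 31, 139, 76)
Output shape: (25, 91, 68, 36)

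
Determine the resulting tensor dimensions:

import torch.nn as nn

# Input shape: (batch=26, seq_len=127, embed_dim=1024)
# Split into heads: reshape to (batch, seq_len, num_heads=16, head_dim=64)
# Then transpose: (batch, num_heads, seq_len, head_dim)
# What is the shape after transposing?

Input shape: (26, 127, 1024)
  -> after reshape: (26, 127, 16, 64)
Output shape: (26, 16, 127, 64)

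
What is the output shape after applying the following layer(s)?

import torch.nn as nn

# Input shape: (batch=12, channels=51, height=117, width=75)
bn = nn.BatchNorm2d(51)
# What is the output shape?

Input shape: (12, 51, 117, 75)
Output shape: (12, 51, 117, 75)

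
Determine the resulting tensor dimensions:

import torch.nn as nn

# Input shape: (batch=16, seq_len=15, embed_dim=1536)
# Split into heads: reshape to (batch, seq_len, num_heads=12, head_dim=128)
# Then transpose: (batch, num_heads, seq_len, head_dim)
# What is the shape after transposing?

Input shape: (16, 15, 1536)
  -> after reshape: (16, 15, 12, 128)
Output shape: (16, 12, 15, 128)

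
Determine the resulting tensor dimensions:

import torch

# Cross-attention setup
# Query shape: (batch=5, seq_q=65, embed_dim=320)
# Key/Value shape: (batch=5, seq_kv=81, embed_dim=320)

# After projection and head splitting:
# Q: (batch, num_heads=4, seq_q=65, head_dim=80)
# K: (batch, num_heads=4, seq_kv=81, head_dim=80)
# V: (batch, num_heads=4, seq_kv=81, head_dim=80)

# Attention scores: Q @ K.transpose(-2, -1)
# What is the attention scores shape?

Input shape: (5, 65, 320)
Output shape: (5, 4, 65, 81)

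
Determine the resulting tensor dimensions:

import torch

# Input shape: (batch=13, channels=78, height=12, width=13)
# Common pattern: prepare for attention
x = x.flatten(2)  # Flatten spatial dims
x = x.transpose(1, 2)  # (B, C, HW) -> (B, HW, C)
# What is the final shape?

Input shape: (13, 78, 12, 13)
  -> after flatten(2): (13, 78, 156)
Output shape: (13, 156, 78)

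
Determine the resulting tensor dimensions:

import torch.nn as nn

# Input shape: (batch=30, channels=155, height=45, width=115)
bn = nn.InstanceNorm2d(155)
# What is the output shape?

Input shape: (30, 155, 45, 115)
Output shape: (30, 155, 45, 115)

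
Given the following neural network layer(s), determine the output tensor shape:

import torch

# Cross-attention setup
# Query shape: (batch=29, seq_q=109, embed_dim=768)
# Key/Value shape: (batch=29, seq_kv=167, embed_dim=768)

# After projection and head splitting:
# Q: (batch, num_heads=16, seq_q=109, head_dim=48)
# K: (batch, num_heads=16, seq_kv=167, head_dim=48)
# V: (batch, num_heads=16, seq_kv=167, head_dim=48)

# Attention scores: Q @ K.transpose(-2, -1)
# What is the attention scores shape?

Input shape: (29, 109, 768)
Output shape: (29, 16, 109, 167)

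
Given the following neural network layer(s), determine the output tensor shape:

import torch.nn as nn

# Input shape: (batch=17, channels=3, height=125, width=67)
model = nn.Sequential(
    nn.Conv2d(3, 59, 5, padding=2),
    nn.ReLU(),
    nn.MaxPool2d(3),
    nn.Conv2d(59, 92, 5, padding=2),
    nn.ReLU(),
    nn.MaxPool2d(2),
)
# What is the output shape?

Input shape: (17, 3, 125, 67)
  -> after first Conv2d: (17, 59, 125, 67)
  -> after first MaxPool2d: (17, 59, 41, 22)
  -> after second Conv2d: (17, 92, 41, 22)
Output shape: (17, 92, 20, 11)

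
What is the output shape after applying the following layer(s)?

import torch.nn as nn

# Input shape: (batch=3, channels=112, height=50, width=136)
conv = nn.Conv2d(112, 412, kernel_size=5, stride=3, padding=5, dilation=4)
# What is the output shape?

Input shape: (3, 112, 50, 136)
Output shape: (3, 412, 15, 44)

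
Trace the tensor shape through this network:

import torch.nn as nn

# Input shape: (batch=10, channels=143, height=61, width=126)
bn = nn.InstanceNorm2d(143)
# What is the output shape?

Input shape: (10, 143, 61, 126)
Output shape: (10, 143, 61, 126)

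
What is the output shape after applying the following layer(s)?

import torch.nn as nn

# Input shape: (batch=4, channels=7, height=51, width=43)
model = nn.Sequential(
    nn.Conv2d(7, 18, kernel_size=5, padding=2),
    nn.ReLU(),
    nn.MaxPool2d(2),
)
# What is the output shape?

Input shape: (4, 7, 51, 43)
  -> after Conv2d: (4, 18, 51, 43)
  -> after ReLU: (4, 18, 51, 43)
Output shape: (4, 18, 25, 21)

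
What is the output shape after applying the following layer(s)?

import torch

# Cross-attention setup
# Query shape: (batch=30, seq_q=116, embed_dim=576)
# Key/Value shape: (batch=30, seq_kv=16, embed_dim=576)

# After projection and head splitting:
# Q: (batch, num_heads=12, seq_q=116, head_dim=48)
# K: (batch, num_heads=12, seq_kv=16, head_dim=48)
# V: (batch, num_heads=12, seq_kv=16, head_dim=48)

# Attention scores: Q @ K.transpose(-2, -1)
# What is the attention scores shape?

Input shape: (30, 116, 576)
Output shape: (30, 12, 116, 16)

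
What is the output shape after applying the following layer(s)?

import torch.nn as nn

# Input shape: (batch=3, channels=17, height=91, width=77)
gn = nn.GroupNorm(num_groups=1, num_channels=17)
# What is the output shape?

Input shape: (3, 17, 91, 77)
Output shape: (3, 17, 91, 77)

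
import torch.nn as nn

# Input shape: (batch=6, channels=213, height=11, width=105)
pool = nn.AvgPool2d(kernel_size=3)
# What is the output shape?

Input shape: (6, 213, 11, 105)
Output shape: (6, 213, 3, 35)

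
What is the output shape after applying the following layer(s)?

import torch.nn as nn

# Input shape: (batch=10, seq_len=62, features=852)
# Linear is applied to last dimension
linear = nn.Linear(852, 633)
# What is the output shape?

Input shape: (10, 62, 852)
Output shape: (10, 62, 633)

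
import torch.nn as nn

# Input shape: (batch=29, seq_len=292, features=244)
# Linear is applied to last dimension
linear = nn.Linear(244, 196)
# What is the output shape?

Input shape: (29, 292, 244)
Output shape: (29, 292, 196)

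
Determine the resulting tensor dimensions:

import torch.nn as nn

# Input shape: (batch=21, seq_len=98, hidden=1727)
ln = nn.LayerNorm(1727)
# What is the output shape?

Input shape: (21, 98, 1727)
Output shape: (21, 98, 1727)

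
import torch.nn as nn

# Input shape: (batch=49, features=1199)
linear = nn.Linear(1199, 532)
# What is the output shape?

Input shape: (49, 1199)
Output shape: (49, 532)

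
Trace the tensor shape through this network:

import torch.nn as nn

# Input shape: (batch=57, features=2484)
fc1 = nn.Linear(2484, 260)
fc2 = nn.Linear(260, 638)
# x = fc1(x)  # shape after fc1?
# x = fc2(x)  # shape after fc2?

Input shape: (57, 2484)
  -> after fc1: (57, 260)
Output shape: (57, 638)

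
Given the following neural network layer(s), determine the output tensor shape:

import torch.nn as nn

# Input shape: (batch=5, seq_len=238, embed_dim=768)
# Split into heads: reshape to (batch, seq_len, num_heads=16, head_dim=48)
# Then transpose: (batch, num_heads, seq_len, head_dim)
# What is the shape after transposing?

Input shape: (5, 238, 768)
  -> after reshape: (5, 238, 16, 48)
Output shape: (5, 16, 238, 48)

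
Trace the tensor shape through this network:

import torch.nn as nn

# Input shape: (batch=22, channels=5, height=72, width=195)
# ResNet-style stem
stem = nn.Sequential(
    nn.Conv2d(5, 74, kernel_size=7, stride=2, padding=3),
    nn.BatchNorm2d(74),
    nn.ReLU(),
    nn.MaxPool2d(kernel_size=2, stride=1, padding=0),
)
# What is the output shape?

Input shape: (22, 5, 72, 195)
  -> after Conv2d 7x7 stride=2: (22, 74, 36, 98)
Output shape: (22, 74, 35, 97)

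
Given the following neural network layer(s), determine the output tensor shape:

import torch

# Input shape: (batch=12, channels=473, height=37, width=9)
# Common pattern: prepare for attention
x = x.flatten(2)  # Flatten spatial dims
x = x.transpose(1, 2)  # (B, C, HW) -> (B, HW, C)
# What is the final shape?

Input shape: (12, 473, 37, 9)
  -> after flatten(2): (12, 473, 333)
Output shape: (12, 333, 473)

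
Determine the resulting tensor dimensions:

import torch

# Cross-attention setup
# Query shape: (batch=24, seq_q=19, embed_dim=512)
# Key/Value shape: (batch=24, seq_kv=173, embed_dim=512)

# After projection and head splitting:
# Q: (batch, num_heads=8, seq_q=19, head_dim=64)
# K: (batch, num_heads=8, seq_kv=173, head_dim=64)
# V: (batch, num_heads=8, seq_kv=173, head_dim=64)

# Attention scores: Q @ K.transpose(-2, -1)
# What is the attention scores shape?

Input shape: (24, 19, 512)
Output shape: (24, 8, 19, 173)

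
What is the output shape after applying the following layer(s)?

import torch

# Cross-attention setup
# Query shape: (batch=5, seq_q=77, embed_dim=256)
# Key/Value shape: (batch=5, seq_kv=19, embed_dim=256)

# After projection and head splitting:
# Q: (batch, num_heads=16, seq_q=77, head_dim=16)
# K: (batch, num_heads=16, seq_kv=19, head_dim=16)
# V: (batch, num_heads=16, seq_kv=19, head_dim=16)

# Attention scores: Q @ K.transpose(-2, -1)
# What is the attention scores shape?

Input shape: (5, 77, 256)
Output shape: (5, 16, 77, 19)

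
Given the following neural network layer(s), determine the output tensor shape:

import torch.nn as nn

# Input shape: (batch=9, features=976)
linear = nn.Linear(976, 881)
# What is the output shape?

Input shape: (9, 976)
Output shape: (9, 881)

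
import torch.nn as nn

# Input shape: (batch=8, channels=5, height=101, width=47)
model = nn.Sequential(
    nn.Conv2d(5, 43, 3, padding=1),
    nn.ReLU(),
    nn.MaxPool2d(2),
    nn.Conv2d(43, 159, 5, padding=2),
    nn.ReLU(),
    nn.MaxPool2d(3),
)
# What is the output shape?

Input shape: (8, 5, 101, 47)
  -> after first Conv2d: (8, 43, 101, 47)
  -> after first MaxPool2d: (8, 43, 50, 23)
  -> after second Conv2d: (8, 159, 50, 23)
Output shape: (8, 159, 16, 7)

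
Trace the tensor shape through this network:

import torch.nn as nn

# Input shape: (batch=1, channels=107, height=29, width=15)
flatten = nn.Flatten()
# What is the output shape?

Input shape: (1, 107, 29, 15)
Output shape: (1, 46545)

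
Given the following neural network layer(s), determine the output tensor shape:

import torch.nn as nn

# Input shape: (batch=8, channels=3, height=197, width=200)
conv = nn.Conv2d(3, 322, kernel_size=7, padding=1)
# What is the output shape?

Input shape: (8, 3, 197, 200)
Output shape: (8, 322, 193, 196)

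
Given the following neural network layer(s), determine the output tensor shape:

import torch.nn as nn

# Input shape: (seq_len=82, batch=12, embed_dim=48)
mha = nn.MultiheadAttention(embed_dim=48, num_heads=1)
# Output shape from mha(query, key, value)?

Input shape: (82, 12, 48)
Output shape: (82, 12, 48)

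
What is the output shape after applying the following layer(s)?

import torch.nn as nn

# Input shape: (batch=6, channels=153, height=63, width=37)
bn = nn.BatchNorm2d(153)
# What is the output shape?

Input shape: (6, 153, 63, 37)
Output shape: (6, 153, 63, 37)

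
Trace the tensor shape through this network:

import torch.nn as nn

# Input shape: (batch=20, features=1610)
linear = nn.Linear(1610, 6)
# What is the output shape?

Input shape: (20, 1610)
Output shape: (20, 6)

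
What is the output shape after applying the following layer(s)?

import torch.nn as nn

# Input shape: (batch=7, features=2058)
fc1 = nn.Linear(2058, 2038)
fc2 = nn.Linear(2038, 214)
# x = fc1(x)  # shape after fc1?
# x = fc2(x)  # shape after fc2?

Input shape: (7, 2058)
  -> after fc1: (7, 2038)
Output shape: (7, 214)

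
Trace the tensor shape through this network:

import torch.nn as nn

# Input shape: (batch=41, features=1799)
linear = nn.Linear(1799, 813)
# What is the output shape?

Input shape: (41, 1799)
Output shape: (41, 813)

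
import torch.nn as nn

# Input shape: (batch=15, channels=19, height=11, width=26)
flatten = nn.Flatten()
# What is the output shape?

Input shape: (15, 19, 11, 26)
Output shape: (15, 5434)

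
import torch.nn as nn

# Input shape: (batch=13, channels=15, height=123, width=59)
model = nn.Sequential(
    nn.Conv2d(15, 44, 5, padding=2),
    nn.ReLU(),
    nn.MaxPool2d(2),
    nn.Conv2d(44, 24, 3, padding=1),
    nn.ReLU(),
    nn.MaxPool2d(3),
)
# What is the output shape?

Input shape: (13, 15, 123, 59)
  -> after first Conv2d: (13, 44, 123, 59)
  -> after first MaxPool2d: (13, 44, 61, 29)
  -> after second Conv2d: (13, 24, 61, 29)
Output shape: (13, 24, 20, 9)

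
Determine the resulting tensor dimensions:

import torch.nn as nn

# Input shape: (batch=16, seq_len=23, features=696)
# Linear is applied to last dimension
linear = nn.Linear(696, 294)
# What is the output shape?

Input shape: (16, 23, 696)
Output shape: (16, 23, 294)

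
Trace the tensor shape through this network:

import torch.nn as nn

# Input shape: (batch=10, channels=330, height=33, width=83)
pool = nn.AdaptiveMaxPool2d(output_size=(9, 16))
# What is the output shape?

Input shape: (10, 330, 33, 83)
Output shape: (10, 330, 9, 16)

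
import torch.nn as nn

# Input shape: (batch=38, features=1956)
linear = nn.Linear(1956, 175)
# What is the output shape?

Input shape: (38, 1956)
Output shape: (38, 175)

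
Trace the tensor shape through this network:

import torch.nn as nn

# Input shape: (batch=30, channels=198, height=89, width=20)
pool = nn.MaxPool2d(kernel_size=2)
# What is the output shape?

Input shape: (30, 198, 89, 20)
Output shape: (30, 198, 44, 10)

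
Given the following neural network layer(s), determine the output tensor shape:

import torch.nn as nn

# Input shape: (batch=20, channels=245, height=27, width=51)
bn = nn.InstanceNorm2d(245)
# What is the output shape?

Input shape: (20, 245, 27, 51)
Output shape: (20, 245, 27, 51)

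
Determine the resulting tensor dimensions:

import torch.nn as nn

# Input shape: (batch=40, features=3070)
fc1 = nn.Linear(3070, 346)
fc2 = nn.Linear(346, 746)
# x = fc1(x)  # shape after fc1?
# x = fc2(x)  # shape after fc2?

Input shape: (40, 3070)
  -> after fc1: (40, 346)
Output shape: (40, 746)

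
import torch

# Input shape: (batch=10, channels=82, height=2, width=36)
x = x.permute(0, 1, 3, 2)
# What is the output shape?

Input shape: (10, 82, 2, 36)
Output shape: (10, 82, 36, 2)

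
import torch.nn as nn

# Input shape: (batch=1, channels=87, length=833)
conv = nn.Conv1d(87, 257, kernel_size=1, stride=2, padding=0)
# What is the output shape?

Input shape: (1, 87, 833)
Output shape: (1, 257, 417)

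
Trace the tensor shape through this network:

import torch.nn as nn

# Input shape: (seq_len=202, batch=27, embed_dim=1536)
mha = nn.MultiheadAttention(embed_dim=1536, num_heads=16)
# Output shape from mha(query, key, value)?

Input shape: (202, 27, 1536)
Output shape: (202, 27, 1536)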